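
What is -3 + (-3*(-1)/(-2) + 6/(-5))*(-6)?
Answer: 66/5 ≈ 13.200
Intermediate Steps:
-3 + (-3*(-1)/(-2) + 6/(-5))*(-6) = -3 + (3*(-1/2) + 6*(-1/5))*(-6) = -3 + (-3/2 - 6/5)*(-6) = -3 - 27/10*(-6) = -3 + 81/5 = 66/5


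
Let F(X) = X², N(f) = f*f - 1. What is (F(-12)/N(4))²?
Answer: 2304/25 ≈ 92.160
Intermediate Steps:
N(f) = -1 + f² (N(f) = f² - 1 = -1 + f²)
(F(-12)/N(4))² = ((-12)²/(-1 + 4²))² = (144/(-1 + 16))² = (144/15)² = (144*(1/15))² = (48/5)² = 2304/25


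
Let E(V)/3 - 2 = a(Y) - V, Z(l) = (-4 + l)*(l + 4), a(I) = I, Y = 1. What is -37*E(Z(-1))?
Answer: -1998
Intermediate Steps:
Z(l) = (-4 + l)*(4 + l)
E(V) = 9 - 3*V (E(V) = 6 + 3*(1 - V) = 6 + (3 - 3*V) = 9 - 3*V)
-37*E(Z(-1)) = -37*(9 - 3*(-16 + (-1)²)) = -37*(9 - 3*(-16 + 1)) = -37*(9 - 3*(-15)) = -37*(9 + 45) = -37*54 = -1998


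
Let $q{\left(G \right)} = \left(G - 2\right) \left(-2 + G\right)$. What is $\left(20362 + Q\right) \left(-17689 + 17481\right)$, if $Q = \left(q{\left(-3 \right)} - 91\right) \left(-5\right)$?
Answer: $-4303936$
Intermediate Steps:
$q{\left(G \right)} = \left(-2 + G\right)^{2}$ ($q{\left(G \right)} = \left(-2 + G\right) \left(-2 + G\right) = \left(-2 + G\right)^{2}$)
$Q = 330$ ($Q = \left(\left(-2 - 3\right)^{2} - 91\right) \left(-5\right) = \left(\left(-5\right)^{2} - 91\right) \left(-5\right) = \left(25 - 91\right) \left(-5\right) = \left(-66\right) \left(-5\right) = 330$)
$\left(20362 + Q\right) \left(-17689 + 17481\right) = \left(20362 + 330\right) \left(-17689 + 17481\right) = 20692 \left(-208\right) = -4303936$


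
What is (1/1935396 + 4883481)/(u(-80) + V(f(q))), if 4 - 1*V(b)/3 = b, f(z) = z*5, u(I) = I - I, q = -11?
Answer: 9451469593477/342565092 ≈ 27590.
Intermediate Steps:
u(I) = 0
f(z) = 5*z
V(b) = 12 - 3*b
(1/1935396 + 4883481)/(u(-80) + V(f(q))) = (1/1935396 + 4883481)/(0 + (12 - 15*(-11))) = (1/1935396 + 4883481)/(0 + (12 - 3*(-55))) = 9451469593477/(1935396*(0 + (12 + 165))) = 9451469593477/(1935396*(0 + 177)) = (9451469593477/1935396)/177 = (9451469593477/1935396)*(1/177) = 9451469593477/342565092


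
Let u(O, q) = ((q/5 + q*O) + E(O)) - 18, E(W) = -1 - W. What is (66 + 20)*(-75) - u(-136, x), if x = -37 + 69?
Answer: -11107/5 ≈ -2221.4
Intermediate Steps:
x = 32
u(O, q) = -19 - O + q/5 + O*q (u(O, q) = ((q/5 + q*O) + (-1 - O)) - 18 = ((q*(⅕) + O*q) + (-1 - O)) - 18 = ((q/5 + O*q) + (-1 - O)) - 18 = (-1 - O + q/5 + O*q) - 18 = -19 - O + q/5 + O*q)
(66 + 20)*(-75) - u(-136, x) = (66 + 20)*(-75) - (-19 - 1*(-136) + (⅕)*32 - 136*32) = 86*(-75) - (-19 + 136 + 32/5 - 4352) = -6450 - 1*(-21143/5) = -6450 + 21143/5 = -11107/5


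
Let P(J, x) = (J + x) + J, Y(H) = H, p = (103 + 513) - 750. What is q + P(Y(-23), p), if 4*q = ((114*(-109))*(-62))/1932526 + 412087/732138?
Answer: -508675051040371/2829751441176 ≈ -179.76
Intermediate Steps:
p = -134 (p = 616 - 750 = -134)
P(J, x) = x + 2*J
q = 680208371309/2829751441176 (q = (((114*(-109))*(-62))/1932526 + 412087/732138)/4 = (-12426*(-62)*(1/1932526) + 412087*(1/732138))/4 = (770412*(1/1932526) + 412087/732138)/4 = (385206/966263 + 412087/732138)/4 = (1/4)*(680208371309/707437860294) = 680208371309/2829751441176 ≈ 0.24038)
q + P(Y(-23), p) = 680208371309/2829751441176 + (-134 + 2*(-23)) = 680208371309/2829751441176 + (-134 - 46) = 680208371309/2829751441176 - 180 = -508675051040371/2829751441176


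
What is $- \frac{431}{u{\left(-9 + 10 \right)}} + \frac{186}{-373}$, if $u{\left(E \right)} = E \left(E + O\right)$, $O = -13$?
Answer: $\frac{158531}{4476} \approx 35.418$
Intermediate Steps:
$u{\left(E \right)} = E \left(-13 + E\right)$ ($u{\left(E \right)} = E \left(E - 13\right) = E \left(-13 + E\right)$)
$- \frac{431}{u{\left(-9 + 10 \right)}} + \frac{186}{-373} = - \frac{431}{\left(-9 + 10\right) \left(-13 + \left(-9 + 10\right)\right)} + \frac{186}{-373} = - \frac{431}{1 \left(-13 + 1\right)} + 186 \left(- \frac{1}{373}\right) = - \frac{431}{1 \left(-12\right)} - \frac{186}{373} = - \frac{431}{-12} - \frac{186}{373} = \left(-431\right) \left(- \frac{1}{12}\right) - \frac{186}{373} = \frac{431}{12} - \frac{186}{373} = \frac{158531}{4476}$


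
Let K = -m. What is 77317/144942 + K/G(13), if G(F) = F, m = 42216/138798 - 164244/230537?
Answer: 111292533645431/197033476906266 ≈ 0.56484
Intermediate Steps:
m = -2177398120/5333012421 (m = 42216*(1/138798) - 164244*1/230537 = 7036/23133 - 164244/230537 = -2177398120/5333012421 ≈ -0.40829)
K = 2177398120/5333012421 (K = -1*(-2177398120/5333012421) = 2177398120/5333012421 ≈ 0.40829)
77317/144942 + K/G(13) = 77317/144942 + (2177398120/5333012421)/13 = 77317*(1/144942) + (2177398120/5333012421)*(1/13) = 77317/144942 + 2177398120/69329161473 = 111292533645431/197033476906266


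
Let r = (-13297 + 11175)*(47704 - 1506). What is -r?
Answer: 98032156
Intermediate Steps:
r = -98032156 (r = -2122*46198 = -98032156)
-r = -1*(-98032156) = 98032156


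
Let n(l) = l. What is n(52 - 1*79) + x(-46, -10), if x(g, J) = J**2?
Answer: 73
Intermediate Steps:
n(52 - 1*79) + x(-46, -10) = (52 - 1*79) + (-10)**2 = (52 - 79) + 100 = -27 + 100 = 73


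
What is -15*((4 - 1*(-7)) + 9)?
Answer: -300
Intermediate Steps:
-15*((4 - 1*(-7)) + 9) = -15*((4 + 7) + 9) = -15*(11 + 9) = -15*20 = -300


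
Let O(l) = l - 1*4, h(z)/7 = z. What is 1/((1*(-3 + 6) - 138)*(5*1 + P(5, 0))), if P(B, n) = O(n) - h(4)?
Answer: 1/3645 ≈ 0.00027435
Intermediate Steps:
h(z) = 7*z
O(l) = -4 + l (O(l) = l - 4 = -4 + l)
P(B, n) = -32 + n (P(B, n) = (-4 + n) - 7*4 = (-4 + n) - 1*28 = (-4 + n) - 28 = -32 + n)
1/((1*(-3 + 6) - 138)*(5*1 + P(5, 0))) = 1/((1*(-3 + 6) - 138)*(5*1 + (-32 + 0))) = 1/((1*3 - 138)*(5 - 32)) = 1/((3 - 138)*(-27)) = 1/(-135*(-27)) = 1/3645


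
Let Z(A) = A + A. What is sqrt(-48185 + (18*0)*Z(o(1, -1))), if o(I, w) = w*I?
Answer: I*sqrt(48185) ≈ 219.51*I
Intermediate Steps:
o(I, w) = I*w
Z(A) = 2*A
sqrt(-48185 + (18*0)*Z(o(1, -1))) = sqrt(-48185 + (18*0)*(2*(1*(-1)))) = sqrt(-48185 + 0*(2*(-1))) = sqrt(-48185 + 0*(-2)) = sqrt(-48185 + 0) = sqrt(-48185) = I*sqrt(48185)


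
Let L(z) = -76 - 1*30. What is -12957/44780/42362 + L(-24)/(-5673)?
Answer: 201005353099/10761512852280 ≈ 0.018678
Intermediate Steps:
L(z) = -106 (L(z) = -76 - 30 = -106)
-12957/44780/42362 + L(-24)/(-5673) = -12957/44780/42362 - 106/(-5673) = -12957*1/44780*(1/42362) - 106*(-1/5673) = -12957/44780*1/42362 + 106/5673 = -12957/1896970360 + 106/5673 = 201005353099/10761512852280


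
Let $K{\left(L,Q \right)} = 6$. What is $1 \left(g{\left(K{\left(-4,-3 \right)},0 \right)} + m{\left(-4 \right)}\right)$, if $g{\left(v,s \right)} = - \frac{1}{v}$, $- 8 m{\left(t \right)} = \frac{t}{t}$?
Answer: $- \frac{7}{24} \approx -0.29167$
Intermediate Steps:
$m{\left(t \right)} = - \frac{1}{8}$ ($m{\left(t \right)} = - \frac{t \frac{1}{t}}{8} = \left(- \frac{1}{8}\right) 1 = - \frac{1}{8}$)
$1 \left(g{\left(K{\left(-4,-3 \right)},0 \right)} + m{\left(-4 \right)}\right) = 1 \left(- \frac{1}{6} - \frac{1}{8}\right) = 1 \left(- \frac{7}{24}\right) = - \frac{7}{24}$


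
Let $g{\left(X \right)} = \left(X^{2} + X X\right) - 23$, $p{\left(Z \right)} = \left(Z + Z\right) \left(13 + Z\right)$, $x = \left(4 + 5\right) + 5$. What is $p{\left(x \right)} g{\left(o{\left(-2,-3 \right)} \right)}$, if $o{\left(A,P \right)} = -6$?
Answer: $37044$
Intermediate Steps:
$x = 14$ ($x = 9 + 5 = 14$)
$p{\left(Z \right)} = 2 Z \left(13 + Z\right)$
$g{\left(X \right)} = -23 + 2 X^{2}$ ($g{\left(X \right)} = \left(X^{2} + X^{2}\right) - 23 = 2 X^{2} - 23 = -23 + 2 X^{2}$)
$p{\left(x \right)} g{\left(o{\left(-2,-3 \right)} \right)} = 2 \cdot 14 \left(13 + 14\right) \left(-23 + 2 \left(-6\right)^{2}\right) = 2 \cdot 14 \cdot 27 \left(-23 + 2 \cdot 36\right) = 756 \left(-23 + 72\right) = 756 \cdot 49 = 37044$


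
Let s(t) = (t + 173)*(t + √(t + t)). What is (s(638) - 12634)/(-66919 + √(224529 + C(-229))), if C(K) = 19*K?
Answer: -33779640496/4477932383 - 108542618*√319/4477932383 - 504784*√220178/4477932383 - 1622*√70236782/4477932383 ≈ -8.0324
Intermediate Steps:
s(t) = (173 + t)*(t + √2*√t) (s(t) = (173 + t)*(t + √(2*t)) = (173 + t)*(t + √2*√t))
(s(638) - 12634)/(-66919 + √(224529 + C(-229))) = ((638² + 173*638 + √2*638^(3/2) + 173*√2*√638) - 12634)/(-66919 + √(224529 + 19*(-229))) = ((407044 + 110374 + √2*(638*√638) + 346*√319) - 12634)/(-66919 + √(224529 - 4351)) = ((407044 + 110374 + 1276*√319 + 346*√319) - 12634)/(-66919 + √220178) = ((517418 + 1622*√319) - 12634)/(-66919 + √220178) = (504784 + 1622*√319)/(-66919 + √220178)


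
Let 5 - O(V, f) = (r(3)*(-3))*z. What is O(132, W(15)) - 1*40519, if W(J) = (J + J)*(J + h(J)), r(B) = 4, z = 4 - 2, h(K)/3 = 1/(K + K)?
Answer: -40490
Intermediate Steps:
h(K) = 3/(2*K) (h(K) = 3/(K + K) = 3/((2*K)) = 3*(1/(2*K)) = 3/(2*K))
z = 2
W(J) = 2*J*(J + 3/(2*J)) (W(J) = (J + J)*(J + 3/(2*J)) = (2*J)*(J + 3/(2*J)) = 2*J*(J + 3/(2*J)))
O(V, f) = 29 (O(V, f) = 5 - 4*(-3)*2 = 5 - (-12)*2 = 5 - 1*(-24) = 5 + 24 = 29)
O(132, W(15)) - 1*40519 = 29 - 1*40519 = 29 - 40519 = -40490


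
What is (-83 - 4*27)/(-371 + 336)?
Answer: 191/35 ≈ 5.4571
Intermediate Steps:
(-83 - 4*27)/(-371 + 336) = (-83 - 108)/(-35) = -191*(-1/35) = 191/35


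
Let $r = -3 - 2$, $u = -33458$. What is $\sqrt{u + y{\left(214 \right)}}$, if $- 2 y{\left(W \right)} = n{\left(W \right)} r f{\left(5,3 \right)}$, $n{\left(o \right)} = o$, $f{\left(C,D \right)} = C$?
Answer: $i \sqrt{30783} \approx 175.45 i$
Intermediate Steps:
$r = -5$ ($r = -3 - 2 = -5$)
$y{\left(W \right)} = \frac{25 W}{2}$ ($y{\left(W \right)} = - \frac{W \left(-5\right) 5}{2} = - \frac{- 5 W 5}{2} = - \frac{\left(-25\right) W}{2} = \frac{25 W}{2}$)
$\sqrt{u + y{\left(214 \right)}} = \sqrt{-33458 + \frac{25}{2} \cdot 214} = \sqrt{-33458 + 2675} = \sqrt{-30783} = i \sqrt{30783}$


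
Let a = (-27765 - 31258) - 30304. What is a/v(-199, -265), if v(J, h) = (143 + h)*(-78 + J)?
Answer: -89327/33794 ≈ -2.6433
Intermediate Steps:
v(J, h) = (-78 + J)*(143 + h)
a = -89327 (a = -59023 - 30304 = -89327)
a/v(-199, -265) = -89327/(-11154 - 78*(-265) + 143*(-199) - 199*(-265)) = -89327/(-11154 + 20670 - 28457 + 52735) = -89327/33794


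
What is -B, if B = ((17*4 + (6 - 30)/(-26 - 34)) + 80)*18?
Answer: -13356/5 ≈ -2671.2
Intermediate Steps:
B = 13356/5 (B = ((68 - 24/(-60)) + 80)*18 = ((68 - 24*(-1/60)) + 80)*18 = ((68 + 2/5) + 80)*18 = (342/5 + 80)*18 = (742/5)*18 = 13356/5 ≈ 2671.2)
-B = -1*13356/5 = -13356/5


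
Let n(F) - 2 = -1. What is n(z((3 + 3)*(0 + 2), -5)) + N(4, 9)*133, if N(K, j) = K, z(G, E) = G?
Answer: 533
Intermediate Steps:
n(F) = 1 (n(F) = 2 - 1 = 1)
n(z((3 + 3)*(0 + 2), -5)) + N(4, 9)*133 = 1 + 4*133 = 1 + 532 = 533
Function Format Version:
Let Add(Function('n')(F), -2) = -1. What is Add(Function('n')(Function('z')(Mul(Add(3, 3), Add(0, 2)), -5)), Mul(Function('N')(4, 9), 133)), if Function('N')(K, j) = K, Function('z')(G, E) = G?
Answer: 533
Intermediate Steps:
Function('n')(F) = 1 (Function('n')(F) = Add(2, -1) = 1)
Add(Function('n')(Function('z')(Mul(Add(3, 3), Add(0, 2)), -5)), Mul(Function('N')(4, 9), 133)) = Add(1, Mul(4, 133)) = Add(1, 532) = 533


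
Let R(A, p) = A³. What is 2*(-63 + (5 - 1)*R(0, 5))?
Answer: -126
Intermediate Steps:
2*(-63 + (5 - 1)*R(0, 5)) = 2*(-63 + (5 - 1)*0³) = 2*(-63 + 4*0) = 2*(-63 + 0) = 2*(-63) = -126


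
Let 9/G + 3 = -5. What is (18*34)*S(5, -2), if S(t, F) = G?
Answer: -1377/2 ≈ -688.50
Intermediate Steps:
G = -9/8 (G = 9/(-3 - 5) = 9/(-8) = 9*(-⅛) = -9/8 ≈ -1.1250)
S(t, F) = -9/8
(18*34)*S(5, -2) = (18*34)*(-9/8) = 612*(-9/8) = -1377/2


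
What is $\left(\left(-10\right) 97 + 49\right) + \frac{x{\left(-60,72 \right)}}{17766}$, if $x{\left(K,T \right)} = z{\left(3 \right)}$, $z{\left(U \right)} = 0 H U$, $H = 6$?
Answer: $-921$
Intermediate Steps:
$z{\left(U \right)} = 0$ ($z{\left(U \right)} = 0 \cdot 6 U = 0 U = 0$)
$x{\left(K,T \right)} = 0$
$\left(\left(-10\right) 97 + 49\right) + \frac{x{\left(-60,72 \right)}}{17766} = \left(\left(-10\right) 97 + 49\right) + \frac{0}{17766} = \left(-970 + 49\right) + 0 \cdot \frac{1}{17766} = -921 + 0 = -921$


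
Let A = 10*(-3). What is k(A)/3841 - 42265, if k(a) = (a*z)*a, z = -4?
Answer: -162343465/3841 ≈ -42266.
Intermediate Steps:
A = -30
k(a) = -4*a² (k(a) = (a*(-4))*a = (-4*a)*a = -4*a²)
k(A)/3841 - 42265 = -4*(-30)²/3841 - 42265 = -4*900*(1/3841) - 42265 = -3600*1/3841 - 42265 = -3600/3841 - 42265 = -162343465/3841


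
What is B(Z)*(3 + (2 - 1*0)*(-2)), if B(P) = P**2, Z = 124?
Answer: -15376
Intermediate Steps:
B(Z)*(3 + (2 - 1*0)*(-2)) = 124**2*(3 + (2 - 1*0)*(-2)) = 15376*(3 + (2 + 0)*(-2)) = 15376*(3 + 2*(-2)) = 15376*(3 - 4) = 15376*(-1) = -15376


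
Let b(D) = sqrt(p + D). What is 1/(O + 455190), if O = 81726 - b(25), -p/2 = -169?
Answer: 178972/96092930231 + 11*sqrt(3)/288278790693 ≈ 1.8626e-6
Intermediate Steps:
p = 338 (p = -2*(-169) = 338)
b(D) = sqrt(338 + D)
O = 81726 - 11*sqrt(3) (O = 81726 - sqrt(338 + 25) = 81726 - sqrt(363) = 81726 - 11*sqrt(3) ≈ 81707.)
1/(O + 455190) = 1/((81726 - 11*sqrt(3)) + 455190) = 1/(536916 - 11*sqrt(3))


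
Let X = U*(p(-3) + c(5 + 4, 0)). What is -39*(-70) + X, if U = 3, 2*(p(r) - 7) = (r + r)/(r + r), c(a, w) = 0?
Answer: 5505/2 ≈ 2752.5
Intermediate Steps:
p(r) = 15/2 (p(r) = 7 + ((r + r)/(r + r))/2 = 7 + ((2*r)/((2*r)))/2 = 7 + ((2*r)*(1/(2*r)))/2 = 7 + (1/2)*1 = 7 + 1/2 = 15/2)
X = 45/2 (X = 3*(15/2 + 0) = 3*(15/2) = 45/2 ≈ 22.500)
-39*(-70) + X = -39*(-70) + 45/2 = 2730 + 45/2 = 5505/2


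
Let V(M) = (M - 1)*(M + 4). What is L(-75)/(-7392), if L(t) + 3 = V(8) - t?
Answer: -13/616 ≈ -0.021104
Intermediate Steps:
V(M) = (-1 + M)*(4 + M)
L(t) = 81 - t (L(t) = -3 + ((-4 + 8**2 + 3*8) - t) = -3 + ((-4 + 64 + 24) - t) = -3 + (84 - t) = 81 - t)
L(-75)/(-7392) = (81 - 1*(-75))/(-7392) = (81 + 75)*(-1/7392) = 156*(-1/7392) = -13/616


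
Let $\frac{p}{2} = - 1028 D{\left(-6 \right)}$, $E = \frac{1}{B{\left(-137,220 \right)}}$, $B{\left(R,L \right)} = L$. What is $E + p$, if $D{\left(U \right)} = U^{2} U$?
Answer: $\frac{97701121}{220} \approx 4.441 \cdot 10^{5}$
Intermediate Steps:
$D{\left(U \right)} = U^{3}$
$E = \frac{1}{220} \approx 0.0045455$
$p = 444096$ ($p = 2 \left(- 1028 \left(-6\right)^{3}\right) = 2 \left(\left(-1028\right) \left(-216\right)\right) = 2 \cdot 222048 = 444096$)
$E + p = \frac{1}{220} + 444096 = \frac{97701121}{220}$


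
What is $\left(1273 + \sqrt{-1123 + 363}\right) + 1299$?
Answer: $2572 + 2 i \sqrt{190} \approx 2572.0 + 27.568 i$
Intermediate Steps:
$\left(1273 + \sqrt{-1123 + 363}\right) + 1299 = \left(1273 + \sqrt{-760}\right) + 1299 = \left(1273 + 2 i \sqrt{190}\right) + 1299 = 2572 + 2 i \sqrt{190}$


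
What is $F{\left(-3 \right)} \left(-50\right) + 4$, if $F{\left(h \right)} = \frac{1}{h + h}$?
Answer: $\frac{37}{3} \approx 12.333$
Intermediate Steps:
$F{\left(h \right)} = \frac{1}{2 h}$
$F{\left(-3 \right)} \left(-50\right) + 4 = \frac{1}{2 \left(-3\right)} \left(-50\right) + 4 = \frac{1}{2} \left(- \frac{1}{3}\right) \left(-50\right) + 4 = \left(- \frac{1}{6}\right) \left(-50\right) + 4 = \frac{25}{3} + 4 = \frac{37}{3}$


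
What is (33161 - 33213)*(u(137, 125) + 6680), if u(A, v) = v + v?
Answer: -360360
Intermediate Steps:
u(A, v) = 2*v
(33161 - 33213)*(u(137, 125) + 6680) = (33161 - 33213)*(2*125 + 6680) = -52*(250 + 6680) = -52*6930 = -360360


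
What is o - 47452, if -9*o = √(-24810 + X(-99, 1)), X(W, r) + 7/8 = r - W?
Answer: -47452 - I*√395374/36 ≈ -47452.0 - 17.466*I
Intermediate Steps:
X(W, r) = -7/8 + r - W (X(W, r) = -7/8 + (r - W) = -7/8 + r - W)
o = -I*√395374/36 (o = -√(-24810 + (-7/8 + 1 - 1*(-99)))/9 = -√(-24810 + (-7/8 + 1 + 99))/9 = -√(-24810 + 793/8)/9 = -I*√395374/36 ≈ -17.466*I)
o - 47452 = -I*√395374/36 - 47452 = -47452 - I*√395374/36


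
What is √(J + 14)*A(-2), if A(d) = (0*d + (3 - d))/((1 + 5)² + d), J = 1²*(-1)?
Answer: 5*√13/34 ≈ 0.53023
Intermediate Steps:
J = -1 (J = 1*(-1) = -1)
A(d) = (3 - d)/(36 + d) (A(d) = (0 + (3 - d))/(6² + d) = (3 - d)/(36 + d))
√(J + 14)*A(-2) = √(-1 + 14)*((3 - 1*(-2))/(36 - 2)) = √13*((3 + 2)/34) = √13*((1/34)*5) = √13*(5/34) = 5*√13/34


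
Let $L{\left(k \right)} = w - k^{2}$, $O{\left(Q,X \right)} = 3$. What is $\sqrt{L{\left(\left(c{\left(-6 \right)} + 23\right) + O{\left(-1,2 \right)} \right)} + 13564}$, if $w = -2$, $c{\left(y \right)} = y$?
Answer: $\sqrt{13162} \approx 114.73$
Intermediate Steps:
$L{\left(k \right)} = -2 - k^{2}$
$\sqrt{L{\left(\left(c{\left(-6 \right)} + 23\right) + O{\left(-1,2 \right)} \right)} + 13564} = \sqrt{\left(-2 - \left(\left(-6 + 23\right) + 3\right)^{2}\right) + 13564} = \sqrt{\left(-2 - \left(17 + 3\right)^{2}\right) + 13564} = \sqrt{\left(-2 - 20^{2}\right) + 13564} = \sqrt{\left(-2 - 400\right) + 13564} = \sqrt{-402 + 13564} = \sqrt{13162}$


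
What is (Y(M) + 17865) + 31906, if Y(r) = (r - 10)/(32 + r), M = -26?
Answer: 49765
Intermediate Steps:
Y(r) = (-10 + r)/(32 + r)
(Y(M) + 17865) + 31906 = ((-10 - 26)/(32 - 26) + 17865) + 31906 = (-36/6 + 17865) + 31906 = ((⅙)*(-36) + 17865) + 31906 = (-6 + 17865) + 31906 = 17859 + 31906 = 49765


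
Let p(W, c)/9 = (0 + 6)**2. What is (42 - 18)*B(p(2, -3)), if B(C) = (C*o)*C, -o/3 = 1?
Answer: -7558272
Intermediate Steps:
o = -3 (o = -3*1 = -3)
p(W, c) = 324 (p(W, c) = 9*(0 + 6)**2 = 9*6**2 = 9*36 = 324)
B(C) = -3*C**2 (B(C) = (C*(-3))*C = (-3*C)*C = -3*C**2)
(42 - 18)*B(p(2, -3)) = (42 - 18)*(-3*324**2) = 24*(-3*104976) = 24*(-314928) = -7558272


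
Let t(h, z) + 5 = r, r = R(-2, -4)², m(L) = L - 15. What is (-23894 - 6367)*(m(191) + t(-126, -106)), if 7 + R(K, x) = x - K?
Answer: -7625772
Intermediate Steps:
R(K, x) = -7 + x - K (R(K, x) = -7 + (x - K) = -7 + x - K)
m(L) = -15 + L
r = 81 (r = (-7 - 4 - 1*(-2))² = (-7 - 4 + 2)² = (-9)² = 81)
t(h, z) = 76 (t(h, z) = -5 + 81 = 76)
(-23894 - 6367)*(m(191) + t(-126, -106)) = (-23894 - 6367)*((-15 + 191) + 76) = -30261*(176 + 76) = -30261*252 = -7625772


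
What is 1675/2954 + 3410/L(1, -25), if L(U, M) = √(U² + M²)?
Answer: 1675/2954 + 1705*√626/313 ≈ 136.86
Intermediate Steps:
L(U, M) = √(M² + U²)
1675/2954 + 3410/L(1, -25) = 1675/2954 + 3410/(√((-25)² + 1²)) = 1675*(1/2954) + 3410/(√(625 + 1)) = 1675/2954 + 3410/(√626) = 1675/2954 + 3410*(√626/626) = 1675/2954 + 1705*√626/313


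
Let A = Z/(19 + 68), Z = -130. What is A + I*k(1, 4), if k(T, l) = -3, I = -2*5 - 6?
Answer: 4046/87 ≈ 46.506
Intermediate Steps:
I = -16 (I = -10 - 6 = -16)
A = -130/87 (A = -130/(19 + 68) = -130/87 ≈ -1.4943)
A + I*k(1, 4) = -130/87 - 16*(-3) = -130/87 + 48 = 4046/87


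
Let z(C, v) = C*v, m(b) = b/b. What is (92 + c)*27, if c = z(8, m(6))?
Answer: 2700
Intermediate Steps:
m(b) = 1
c = 8 (c = 8*1 = 8)
(92 + c)*27 = (92 + 8)*27 = 100*27 = 2700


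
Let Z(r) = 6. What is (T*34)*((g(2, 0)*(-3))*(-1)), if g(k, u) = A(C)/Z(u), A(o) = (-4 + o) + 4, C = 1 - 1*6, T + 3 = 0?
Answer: 255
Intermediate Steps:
T = -3 (T = -3 + 0 = -3)
C = -5 (C = 1 - 6 = -5)
A(o) = o
g(k, u) = -⅚ (g(k, u) = -5/6 = -5*⅙ = -⅚)
(T*34)*((g(2, 0)*(-3))*(-1)) = (-3*34)*(-⅚*(-3)*(-1)) = -255*(-1) = -102*(-5/2) = 255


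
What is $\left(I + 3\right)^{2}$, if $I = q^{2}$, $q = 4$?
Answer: $361$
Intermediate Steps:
$I = 16$ ($I = 4^{2} = 16$)
$\left(I + 3\right)^{2} = \left(16 + 3\right)^{2} = 19^{2} = 361$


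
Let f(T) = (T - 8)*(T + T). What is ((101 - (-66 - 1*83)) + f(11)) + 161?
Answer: 477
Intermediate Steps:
f(T) = 2*T*(-8 + T) (f(T) = (-8 + T)*(2*T) = 2*T*(-8 + T))
((101 - (-66 - 1*83)) + f(11)) + 161 = ((101 - (-66 - 1*83)) + 2*11*(-8 + 11)) + 161 = ((101 - (-66 - 83)) + 2*11*3) + 161 = ((101 - 1*(-149)) + 66) + 161 = ((101 + 149) + 66) + 161 = (250 + 66) + 161 = 316 + 161 = 477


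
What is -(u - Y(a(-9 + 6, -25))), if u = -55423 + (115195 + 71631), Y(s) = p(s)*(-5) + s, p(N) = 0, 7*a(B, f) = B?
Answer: -919824/7 ≈ -1.3140e+5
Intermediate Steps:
a(B, f) = B/7
Y(s) = s (Y(s) = 0*(-5) + s = 0 + s = s)
u = 131403 (u = -55423 + 186826 = 131403)
-(u - Y(a(-9 + 6, -25))) = -(131403 - (-9 + 6)/7) = -(131403 - (-3)/7) = -(131403 - 1*(-3/7)) = -(131403 + 3/7) = -1*919824/7 = -919824/7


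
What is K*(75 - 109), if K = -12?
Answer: 408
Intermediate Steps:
K*(75 - 109) = -12*(75 - 109) = -12*(-34) = 408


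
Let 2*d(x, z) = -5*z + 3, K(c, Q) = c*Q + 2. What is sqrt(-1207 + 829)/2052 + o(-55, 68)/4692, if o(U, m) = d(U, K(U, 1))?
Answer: 67/2346 + I*sqrt(42)/684 ≈ 0.028559 + 0.0094748*I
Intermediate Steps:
K(c, Q) = 2 + Q*c (K(c, Q) = Q*c + 2 = 2 + Q*c)
d(x, z) = 3/2 - 5*z/2 (d(x, z) = (-5*z + 3)/2 = (3 - 5*z)/2 = 3/2 - 5*z/2)
o(U, m) = -7/2 - 5*U/2 (o(U, m) = 3/2 - 5*(2 + 1*U)/2 = 3/2 - 5*(2 + U)/2 = 3/2 + (-5 - 5*U/2) = -7/2 - 5*U/2)
sqrt(-1207 + 829)/2052 + o(-55, 68)/4692 = sqrt(-1207 + 829)/2052 + (-7/2 - 5/2*(-55))/4692 = sqrt(-378)*(1/2052) + (-7/2 + 275/2)*(1/4692) = (3*I*sqrt(42))*(1/2052) + 134*(1/4692) = I*sqrt(42)/684 + 67/2346 = 67/2346 + I*sqrt(42)/684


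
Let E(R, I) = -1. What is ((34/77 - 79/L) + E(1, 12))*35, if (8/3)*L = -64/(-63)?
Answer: -640435/88 ≈ -7277.7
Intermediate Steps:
L = 8/21 (L = 3*(-64/(-63))/8 = 3*(-64*(-1/63))/8 = (3/8)*(64/63) = 8/21 ≈ 0.38095)
((34/77 - 79/L) + E(1, 12))*35 = ((34/77 - 79/8/21) - 1)*35 = ((34*(1/77) - 79*21/8) - 1)*35 = ((34/77 - 1659/8) - 1)*35 = (-127471/616 - 1)*35 = -128087/616*35 = -640435/88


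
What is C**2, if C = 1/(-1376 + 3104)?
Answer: 1/2985984 ≈ 3.3490e-7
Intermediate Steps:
C = 1/1728 ≈ 0.00057870
C**2 = (1/1728)**2 = 1/2985984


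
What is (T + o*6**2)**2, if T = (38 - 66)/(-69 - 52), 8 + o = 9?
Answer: 19219456/14641 ≈ 1312.7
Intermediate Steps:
o = 1 (o = -8 + 9 = 1)
T = 28/121 (T = -28/(-121) = -28*(-1/121) = 28/121 ≈ 0.23141)
(T + o*6**2)**2 = (28/121 + 1*6**2)**2 = (28/121 + 1*36)**2 = (28/121 + 36)**2 = (4384/121)**2 = 19219456/14641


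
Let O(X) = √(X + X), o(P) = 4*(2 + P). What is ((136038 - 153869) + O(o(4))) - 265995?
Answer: -283826 + 4*√3 ≈ -2.8382e+5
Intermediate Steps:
o(P) = 8 + 4*P
O(X) = √2*√X (O(X) = √(2*X) = √2*√X)
((136038 - 153869) + O(o(4))) - 265995 = ((136038 - 153869) + √2*√(8 + 4*4)) - 265995 = (-17831 + √2*√(8 + 16)) - 265995 = (-17831 + √2*√24) - 265995 = (-17831 + √2*(2*√6)) - 265995 = (-17831 + 4*√3) - 265995 = -283826 + 4*√3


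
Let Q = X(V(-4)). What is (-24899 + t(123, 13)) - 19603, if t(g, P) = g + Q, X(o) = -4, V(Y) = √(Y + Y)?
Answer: -44383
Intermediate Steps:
V(Y) = √2*√Y (V(Y) = √(2*Y) = √2*√Y)
Q = -4
t(g, P) = -4 + g (t(g, P) = g - 4 = -4 + g)
(-24899 + t(123, 13)) - 19603 = (-24899 + (-4 + 123)) - 19603 = (-24899 + 119) - 19603 = -24780 - 19603 = -44383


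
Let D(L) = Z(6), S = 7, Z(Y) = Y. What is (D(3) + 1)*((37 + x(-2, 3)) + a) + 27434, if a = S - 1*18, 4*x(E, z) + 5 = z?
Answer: 55225/2 ≈ 27613.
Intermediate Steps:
x(E, z) = -5/4 + z/4
D(L) = 6
a = -11 (a = 7 - 1*18 = 7 - 18 = -11)
(D(3) + 1)*((37 + x(-2, 3)) + a) + 27434 = (6 + 1)*((37 + (-5/4 + (1/4)*3)) - 11) + 27434 = 7*((37 + (-5/4 + 3/4)) - 11) + 27434 = 7*((37 - 1/2) - 11) + 27434 = 7*(73/2 - 11) + 27434 = 7*(51/2) + 27434 = 357/2 + 27434 = 55225/2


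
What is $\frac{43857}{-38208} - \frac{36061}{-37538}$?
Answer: $- \frac{44747563}{239041984} \approx -0.1872$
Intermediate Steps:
$\frac{43857}{-38208} - \frac{36061}{-37538} = 43857 \left(- \frac{1}{38208}\right) - - \frac{36061}{37538} = - \frac{14619}{12736} + \frac{36061}{37538} = - \frac{44747563}{239041984}$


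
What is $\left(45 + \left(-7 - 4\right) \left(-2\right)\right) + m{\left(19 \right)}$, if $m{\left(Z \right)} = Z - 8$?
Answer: $78$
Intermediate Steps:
$m{\left(Z \right)} = -8 + Z$ ($m{\left(Z \right)} = Z - 8 = -8 + Z$)
$\left(45 + \left(-7 - 4\right) \left(-2\right)\right) + m{\left(19 \right)} = \left(45 + \left(-7 - 4\right) \left(-2\right)\right) + \left(-8 + 19\right) = \left(45 - -22\right) + 11 = \left(45 + 22\right) + 11 = 67 + 11 = 78$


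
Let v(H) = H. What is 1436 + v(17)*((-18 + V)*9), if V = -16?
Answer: -3766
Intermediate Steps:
1436 + v(17)*((-18 + V)*9) = 1436 + 17*((-18 - 16)*9) = 1436 + 17*(-34*9) = 1436 + 17*(-306) = 1436 - 5202 = -3766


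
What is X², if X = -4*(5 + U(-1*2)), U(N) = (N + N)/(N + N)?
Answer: 576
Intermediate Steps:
U(N) = 1 (U(N) = (2*N)/((2*N)) = (2*N)*(1/(2*N)) = 1)
X = -24 (X = -4*(5 + 1) = -4*6 = -24)
X² = (-24)² = 576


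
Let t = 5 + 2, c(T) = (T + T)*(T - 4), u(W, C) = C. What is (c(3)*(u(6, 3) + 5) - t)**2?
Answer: 3025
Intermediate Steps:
c(T) = 2*T*(-4 + T) (c(T) = (2*T)*(-4 + T) = 2*T*(-4 + T))
t = 7
(c(3)*(u(6, 3) + 5) - t)**2 = ((2*3*(-4 + 3))*(3 + 5) - 1*7)**2 = ((2*3*(-1))*8 - 7)**2 = (-6*8 - 7)**2 = (-48 - 7)**2 = (-55)**2 = 3025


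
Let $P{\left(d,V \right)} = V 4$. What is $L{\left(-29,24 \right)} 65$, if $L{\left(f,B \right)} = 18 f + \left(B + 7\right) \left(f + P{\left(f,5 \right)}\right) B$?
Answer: $-469170$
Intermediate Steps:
$P{\left(d,V \right)} = 4 V$
$L{\left(f,B \right)} = 18 f + B \left(7 + B\right) \left(20 + f\right)$ ($L{\left(f,B \right)} = 18 f + \left(B + 7\right) \left(f + 4 \cdot 5\right) B = 18 f + \left(7 + B\right) \left(f + 20\right) B = 18 f + \left(7 + B\right) \left(20 + f\right) B = 18 f + B \left(7 + B\right) \left(20 + f\right)$)
$L{\left(-29,24 \right)} 65 = \left(18 \left(-29\right) + 20 \cdot 24^{2} + 140 \cdot 24 - 29 \cdot 24^{2} + 7 \cdot 24 \left(-29\right)\right) 65 = \left(-522 + 20 \cdot 576 + 3360 - 16704 - 4872\right) 65 = \left(-522 + 11520 + 3360 - 16704 - 4872\right) 65 = \left(-7218\right) 65 = -469170$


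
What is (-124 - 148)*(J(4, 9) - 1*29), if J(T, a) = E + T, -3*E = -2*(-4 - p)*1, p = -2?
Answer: 21488/3 ≈ 7162.7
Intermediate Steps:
E = -4/3 (E = -(-2*(-4 - 1*(-2)))/3 = -(-2*(-4 + 2))/3 = -(-2*(-2))/3 = -4/3 ≈ -1.3333)
J(T, a) = -4/3 + T
(-124 - 148)*(J(4, 9) - 1*29) = (-124 - 148)*((-4/3 + 4) - 1*29) = -272*(8/3 - 29) = -272*(-79/3) = 21488/3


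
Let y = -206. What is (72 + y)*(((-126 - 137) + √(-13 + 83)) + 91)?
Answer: 23048 - 134*√70 ≈ 21927.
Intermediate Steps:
(72 + y)*(((-126 - 137) + √(-13 + 83)) + 91) = (72 - 206)*(((-126 - 137) + √(-13 + 83)) + 91) = -134*((-263 + √70) + 91) = -134*(-172 + √70) = 23048 - 134*√70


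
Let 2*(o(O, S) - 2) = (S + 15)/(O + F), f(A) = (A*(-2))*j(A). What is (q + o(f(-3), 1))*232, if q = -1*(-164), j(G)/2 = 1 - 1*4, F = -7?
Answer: 1654160/43 ≈ 38469.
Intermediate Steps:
j(G) = -6 (j(G) = 2*(1 - 1*4) = 2*(1 - 4) = 2*(-3) = -6)
f(A) = 12*A (f(A) = (A*(-2))*(-6) = -2*A*(-6) = 12*A)
o(O, S) = 2 + (15 + S)/(2*(-7 + O)) (o(O, S) = 2 + ((S + 15)/(O - 7))/2 = 2 + ((15 + S)/(-7 + O))/2 = 2 + (15 + S)/(2*(-7 + O)))
q = 164
(q + o(f(-3), 1))*232 = (164 + (-13 + 1 + 4*(12*(-3)))/(2*(-7 + 12*(-3))))*232 = (164 + (-13 + 1 + 4*(-36))/(2*(-7 - 36)))*232 = (164 + (1/2)*(-13 + 1 - 144)/(-43))*232 = (164 + (1/2)*(-1/43)*(-156))*232 = (164 + 78/43)*232 = (7130/43)*232 = 1654160/43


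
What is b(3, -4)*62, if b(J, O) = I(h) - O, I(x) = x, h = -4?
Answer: 0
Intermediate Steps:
b(J, O) = -4 - O
b(3, -4)*62 = (-4 - 1*(-4))*62 = (-4 + 4)*62 = 0*62 = 0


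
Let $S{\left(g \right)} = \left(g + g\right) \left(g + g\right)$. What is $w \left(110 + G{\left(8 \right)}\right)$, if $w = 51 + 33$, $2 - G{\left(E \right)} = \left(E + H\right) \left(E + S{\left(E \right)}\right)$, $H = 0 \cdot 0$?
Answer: $-168000$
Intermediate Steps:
$S{\left(g \right)} = 4 g^{2}$ ($S{\left(g \right)} = 2 g 2 g = 4 g^{2}$)
$H = 0$
$G{\left(E \right)} = 2 - E \left(E + 4 E^{2}\right)$ ($G{\left(E \right)} = 2 - \left(E + 0\right) \left(E + 4 E^{2}\right) = 2 - E \left(E + 4 E^{2}\right)$)
$w = 84$
$w \left(110 + G{\left(8 \right)}\right) = 84 \left(110 - \left(62 + 2048\right)\right) = 84 \left(110 - 2110\right) = 84 \left(-2000\right) = -168000$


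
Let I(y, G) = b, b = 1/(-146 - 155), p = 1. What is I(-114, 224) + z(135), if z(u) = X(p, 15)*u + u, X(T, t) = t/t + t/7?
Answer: 168344/301 ≈ 559.28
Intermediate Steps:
b = -1/301 (b = 1/(-301) = -1/301 ≈ -0.0033223)
I(y, G) = -1/301
X(T, t) = 1 + t/7 (X(T, t) = 1 + t*(⅐) = 1 + t/7)
z(u) = 29*u/7 (z(u) = (1 + (⅐)*15)*u + u = (1 + 15/7)*u + u = 22*u/7 + u = 29*u/7)
I(-114, 224) + z(135) = -1/301 + (29/7)*135 = -1/301 + 3915/7 = 168344/301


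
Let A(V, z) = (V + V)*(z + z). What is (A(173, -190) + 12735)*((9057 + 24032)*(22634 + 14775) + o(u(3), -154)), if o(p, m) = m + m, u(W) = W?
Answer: -146985659413285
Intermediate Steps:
o(p, m) = 2*m
A(V, z) = 4*V*z (A(V, z) = (2*V)*(2*z) = 4*V*z)
(A(173, -190) + 12735)*((9057 + 24032)*(22634 + 14775) + o(u(3), -154)) = (4*173*(-190) + 12735)*((9057 + 24032)*(22634 + 14775) + 2*(-154)) = (-131480 + 12735)*(33089*37409 - 308) = -118745*(1237826401 - 308) = -118745*1237826093 = -146985659413285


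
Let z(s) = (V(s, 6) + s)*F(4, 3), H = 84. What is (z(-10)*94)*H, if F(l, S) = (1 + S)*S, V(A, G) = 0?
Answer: -947520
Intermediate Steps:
F(l, S) = S*(1 + S)
z(s) = 12*s (z(s) = (0 + s)*(3*(1 + 3)) = s*(3*4) = s*12 = 12*s)
(z(-10)*94)*H = ((12*(-10))*94)*84 = -120*94*84 = -11280*84 = -947520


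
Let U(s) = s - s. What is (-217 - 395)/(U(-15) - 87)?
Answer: 204/29 ≈ 7.0345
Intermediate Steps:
U(s) = 0
(-217 - 395)/(U(-15) - 87) = (-217 - 395)/(0 - 87) = -612/(-87) = -612*(-1/87) = 204/29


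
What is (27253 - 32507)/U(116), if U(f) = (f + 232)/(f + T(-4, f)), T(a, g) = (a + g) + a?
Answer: -294224/87 ≈ -3381.9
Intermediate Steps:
T(a, g) = g + 2*a
U(f) = (232 + f)/(-8 + 2*f) (U(f) = (f + 232)/(f + (f + 2*(-4))) = (232 + f)/(f + (f - 8)) = (232 + f)/(f + (-8 + f)) = (232 + f)/(-8 + 2*f))
(27253 - 32507)/U(116) = (27253 - 32507)/(((232 + 116)/(2*(-4 + 116)))) = -5254/((½)*348/112) = -5254/((½)*(1/112)*348) = -5254/87/56 = -5254*56/87 = -294224/87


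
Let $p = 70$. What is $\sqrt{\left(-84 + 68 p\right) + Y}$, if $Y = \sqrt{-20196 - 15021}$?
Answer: $\sqrt{4676 + 3 i \sqrt{3913}} \approx 68.395 + 1.372 i$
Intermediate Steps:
$Y = 3 i \sqrt{3913}$ ($Y = \sqrt{-35217} = 3 i \sqrt{3913} \approx 187.66 i$)
$\sqrt{\left(-84 + 68 p\right) + Y} = \sqrt{\left(-84 + 68 \cdot 70\right) + 3 i \sqrt{3913}} = \sqrt{\left(-84 + 4760\right) + 3 i \sqrt{3913}} = \sqrt{4676 + 3 i \sqrt{3913}}$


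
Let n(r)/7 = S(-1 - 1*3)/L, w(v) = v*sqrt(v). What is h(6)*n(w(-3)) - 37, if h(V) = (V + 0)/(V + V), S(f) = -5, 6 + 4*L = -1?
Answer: -27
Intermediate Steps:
L = -7/4 (L = -3/2 + (1/4)*(-1) = -3/2 - 1/4 = -7/4 ≈ -1.7500)
w(v) = v**(3/2)
h(V) = 1/2 (h(V) = V/((2*V)) = V*(1/(2*V)) = 1/2)
n(r) = 20 (n(r) = 7*(-5/(-7/4)) = 7*(-5*(-4/7)) = 7*(20/7) = 20)
h(6)*n(w(-3)) - 37 = (1/2)*20 - 37 = 10 - 37 = -27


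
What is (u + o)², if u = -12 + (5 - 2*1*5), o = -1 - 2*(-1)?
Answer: 256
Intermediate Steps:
o = 1 (o = -1 + 2 = 1)
u = -17 (u = -12 + (5 - 2*5) = -12 + (5 - 10) = -12 - 5 = -17)
(u + o)² = (-17 + 1)² = (-16)² = 256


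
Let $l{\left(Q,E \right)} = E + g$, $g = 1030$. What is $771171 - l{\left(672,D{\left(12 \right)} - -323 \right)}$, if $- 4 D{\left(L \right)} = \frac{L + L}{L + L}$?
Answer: $\frac{3079273}{4} \approx 7.6982 \cdot 10^{5}$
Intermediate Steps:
$D{\left(L \right)} = - \frac{1}{4}$ ($D{\left(L \right)} = - \frac{\left(L + L\right) \frac{1}{L + L}}{4} = - \frac{2 L \frac{1}{2 L}}{4} = \left(- \frac{1}{4}\right) 1 = - \frac{1}{4}$)
$l{\left(Q,E \right)} = 1030 + E$ ($l{\left(Q,E \right)} = E + 1030 = 1030 + E$)
$771171 - l{\left(672,D{\left(12 \right)} - -323 \right)} = 771171 - \left(1030 - - \frac{1291}{4}\right) = 771171 - \left(1030 + \left(- \frac{1}{4} + 323\right)\right) = 771171 - \left(1030 + \frac{1291}{4}\right) = 771171 - \frac{5411}{4} = \frac{3079273}{4}$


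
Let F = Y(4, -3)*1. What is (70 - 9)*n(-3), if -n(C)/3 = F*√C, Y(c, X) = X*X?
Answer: -1647*I*√3 ≈ -2852.7*I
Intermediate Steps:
Y(c, X) = X²
F = 9 (F = (-3)²*1 = 9*1 = 9)
n(C) = -27*√C
(70 - 9)*n(-3) = (70 - 9)*(-27*I*√3) = 61*(-27*I*√3) = -1647*I*√3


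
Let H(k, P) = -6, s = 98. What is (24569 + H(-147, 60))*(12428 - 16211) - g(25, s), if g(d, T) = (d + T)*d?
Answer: -92924904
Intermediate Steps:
g(d, T) = d*(T + d) (g(d, T) = (T + d)*d = d*(T + d))
(24569 + H(-147, 60))*(12428 - 16211) - g(25, s) = (24569 - 6)*(12428 - 16211) - 25*(98 + 25) = 24563*(-3783) - 25*123 = -92921829 - 1*3075 = -92921829 - 3075 = -92924904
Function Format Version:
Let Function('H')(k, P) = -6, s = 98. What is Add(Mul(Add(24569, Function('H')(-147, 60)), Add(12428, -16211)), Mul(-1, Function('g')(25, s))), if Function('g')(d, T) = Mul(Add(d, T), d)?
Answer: -92924904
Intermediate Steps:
Function('g')(d, T) = Mul(d, Add(T, d)) (Function('g')(d, T) = Mul(Add(T, d), d) = Mul(d, Add(T, d)))
Add(Mul(Add(24569, Function('H')(-147, 60)), Add(12428, -16211)), Mul(-1, Function('g')(25, s))) = Add(Mul(Add(24569, -6), Add(12428, -16211)), Mul(-1, Mul(25, Add(98, 25)))) = Add(Mul(24563, -3783), Mul(-1, Mul(25, 123))) = Add(-92921829, Mul(-1, 3075)) = Add(-92921829, -3075) = -92924904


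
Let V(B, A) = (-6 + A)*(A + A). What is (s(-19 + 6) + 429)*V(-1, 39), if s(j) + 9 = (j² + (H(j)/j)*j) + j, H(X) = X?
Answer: 1449162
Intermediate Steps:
V(B, A) = 2*A*(-6 + A) (V(B, A) = (-6 + A)*(2*A) = 2*A*(-6 + A))
s(j) = -9 + j² + 2*j (s(j) = -9 + ((j² + (j/j)*j) + j) = -9 + ((j² + 1*j) + j) = -9 + ((j² + j) + j) = -9 + ((j + j²) + j) = -9 + (j² + 2*j) = -9 + j² + 2*j)
(s(-19 + 6) + 429)*V(-1, 39) = ((-9 + (-19 + 6)² + 2*(-19 + 6)) + 429)*(2*39*(-6 + 39)) = ((-9 + (-13)² + 2*(-13)) + 429)*(2*39*33) = ((-9 + 169 - 26) + 429)*2574 = (134 + 429)*2574 = 563*2574 = 1449162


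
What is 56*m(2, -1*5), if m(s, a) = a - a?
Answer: 0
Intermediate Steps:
m(s, a) = 0
56*m(2, -1*5) = 56*0 = 0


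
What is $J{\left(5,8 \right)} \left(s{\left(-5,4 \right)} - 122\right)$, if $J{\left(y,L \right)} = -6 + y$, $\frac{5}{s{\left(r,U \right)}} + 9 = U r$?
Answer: $\frac{3543}{29} \approx 122.17$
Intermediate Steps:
$s{\left(r,U \right)} = \frac{5}{-9 + U r}$
$J{\left(5,8 \right)} \left(s{\left(-5,4 \right)} - 122\right) = \left(-6 + 5\right) \left(\frac{5}{-9 + 4 \left(-5\right)} - 122\right) = - (\frac{5}{-9 - 20} - 122) = - (\frac{5}{-29} - 122) = - (5 \left(- \frac{1}{29}\right) - 122) = - (- \frac{5}{29} - 122) = \left(-1\right) \left(- \frac{3543}{29}\right) = \frac{3543}{29}$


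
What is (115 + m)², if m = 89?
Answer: 41616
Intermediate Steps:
(115 + m)² = (115 + 89)² = 204² = 41616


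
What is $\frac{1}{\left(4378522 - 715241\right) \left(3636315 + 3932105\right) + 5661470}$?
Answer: $\frac{1}{27725254847490} \approx 3.6068 \cdot 10^{-14}$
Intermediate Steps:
$\frac{1}{\left(4378522 - 715241\right) \left(3636315 + 3932105\right) + 5661470} = \frac{1}{3663281 \cdot 7568420 + 5661470} = \frac{1}{27725249186020 + 5661470} = \frac{1}{27725254847490}$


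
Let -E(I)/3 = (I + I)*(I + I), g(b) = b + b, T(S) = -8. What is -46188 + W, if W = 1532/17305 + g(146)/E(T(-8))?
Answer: -153463370401/3322560 ≈ -46188.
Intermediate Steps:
g(b) = 2*b
E(I) = -12*I² (E(I) = -3*(I + I)*(I + I) = -3*2*I*2*I = -12*I²)
W = -969121/3322560 (W = 1532/17305 + (2*146)/((-12*(-8)²)) = 1532*(1/17305) + 292/((-12*64)) = 1532/17305 + 292/(-768) = 1532/17305 + 292*(-1/768) = 1532/17305 - 73/192 = -969121/3322560 ≈ -0.29168)
-46188 + W = -46188 - 969121/3322560 = -153463370401/3322560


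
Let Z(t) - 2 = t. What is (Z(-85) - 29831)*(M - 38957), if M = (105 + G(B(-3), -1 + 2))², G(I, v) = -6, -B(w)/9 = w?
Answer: 872172584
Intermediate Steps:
B(w) = -9*w
Z(t) = 2 + t
M = 9801 (M = (105 - 6)² = 99² = 9801)
(Z(-85) - 29831)*(M - 38957) = ((2 - 85) - 29831)*(9801 - 38957) = (-83 - 29831)*(-29156) = -29914*(-29156) = 872172584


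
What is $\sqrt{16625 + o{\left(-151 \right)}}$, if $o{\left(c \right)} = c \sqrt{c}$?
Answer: $\sqrt{16625 - 151 i \sqrt{151}} \approx 129.14 - 7.1842 i$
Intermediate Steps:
$o{\left(c \right)} = c^{\frac{3}{2}}$
$\sqrt{16625 + o{\left(-151 \right)}} = \sqrt{16625 + \left(-151\right)^{\frac{3}{2}}} = \sqrt{16625 - 151 i \sqrt{151}}$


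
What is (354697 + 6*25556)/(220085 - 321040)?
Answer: -508033/100955 ≈ -5.0323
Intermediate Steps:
(354697 + 6*25556)/(220085 - 321040) = (354697 + 153336)/(-100955) = 508033*(-1/100955) = -508033/100955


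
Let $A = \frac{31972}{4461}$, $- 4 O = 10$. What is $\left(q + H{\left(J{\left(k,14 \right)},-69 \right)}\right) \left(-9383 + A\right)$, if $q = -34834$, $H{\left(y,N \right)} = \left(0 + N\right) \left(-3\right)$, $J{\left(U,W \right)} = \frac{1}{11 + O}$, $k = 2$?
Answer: $\frac{1448294739557}{4461} \approx 3.2466 \cdot 10^{8}$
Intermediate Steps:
$O = - \frac{5}{2}$ ($O = \left(- \frac{1}{4}\right) 10 = - \frac{5}{2} \approx -2.5$)
$J{\left(U,W \right)} = \frac{2}{17}$ ($J{\left(U,W \right)} = \frac{1}{11 - \frac{5}{2}} = \frac{1}{\frac{17}{2}} = \frac{2}{17}$)
$A = \frac{31972}{4461}$ ($A = 31972 \cdot \frac{1}{4461} = \frac{31972}{4461} \approx 7.167$)
$H{\left(y,N \right)} = - 3 N$ ($H{\left(y,N \right)} = N \left(-3\right) = - 3 N$)
$\left(q + H{\left(J{\left(k,14 \right)},-69 \right)}\right) \left(-9383 + A\right) = \left(-34834 - -207\right) \left(-9383 + \frac{31972}{4461}\right) = \left(-34834 + 207\right) \left(- \frac{41825591}{4461}\right) = \left(-34627\right) \left(- \frac{41825591}{4461}\right) = \frac{1448294739557}{4461}$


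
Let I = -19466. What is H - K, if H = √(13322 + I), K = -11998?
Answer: 11998 + 32*I*√6 ≈ 11998.0 + 78.384*I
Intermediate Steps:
H = 32*I*√6 (H = √(13322 - 19466) = √(-6144) = 32*I*√6 ≈ 78.384*I)
H - K = 32*I*√6 - 1*(-11998) = 32*I*√6 + 11998 = 11998 + 32*I*√6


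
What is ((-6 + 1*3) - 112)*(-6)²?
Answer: -4140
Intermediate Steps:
((-6 + 1*3) - 112)*(-6)² = ((-6 + 3) - 112)*36 = (-3 - 112)*36 = -115*36 = -4140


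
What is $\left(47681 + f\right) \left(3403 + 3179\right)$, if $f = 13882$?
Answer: $405207666$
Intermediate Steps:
$\left(47681 + f\right) \left(3403 + 3179\right) = \left(47681 + 13882\right) \left(3403 + 3179\right) = 61563 \cdot 6582 = 405207666$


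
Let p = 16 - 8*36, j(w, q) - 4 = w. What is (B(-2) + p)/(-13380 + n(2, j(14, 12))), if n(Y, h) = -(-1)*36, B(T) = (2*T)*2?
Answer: 35/1668 ≈ 0.020983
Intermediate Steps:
j(w, q) = 4 + w
B(T) = 4*T
n(Y, h) = 36 (n(Y, h) = -1*(-36) = 36)
p = -272 (p = 16 - 288 = -272)
(B(-2) + p)/(-13380 + n(2, j(14, 12))) = (4*(-2) - 272)/(-13380 + 36) = (-8 - 272)/(-13344) = -280*(-1/13344) = 35/1668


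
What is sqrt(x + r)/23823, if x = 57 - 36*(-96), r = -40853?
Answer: 2*I*sqrt(9335)/23823 ≈ 0.0081113*I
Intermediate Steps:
x = 3513 (x = 57 + 3456 = 3513)
sqrt(x + r)/23823 = sqrt(3513 - 40853)/23823 = sqrt(-37340)*(1/23823) = (2*I*sqrt(9335))*(1/23823) = 2*I*sqrt(9335)/23823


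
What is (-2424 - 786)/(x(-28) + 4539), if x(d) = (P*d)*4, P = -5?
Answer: -3210/5099 ≈ -0.62954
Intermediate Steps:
x(d) = -20*d (x(d) = -5*d*4 = -20*d)
(-2424 - 786)/(x(-28) + 4539) = (-2424 - 786)/(-20*(-28) + 4539) = -3210/(560 + 4539) = -3210/5099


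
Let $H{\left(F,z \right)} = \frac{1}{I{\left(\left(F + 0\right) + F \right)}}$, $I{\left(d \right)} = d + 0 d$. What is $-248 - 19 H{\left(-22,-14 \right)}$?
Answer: $- \frac{10893}{44} \approx -247.57$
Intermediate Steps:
$I{\left(d \right)} = d$ ($I{\left(d \right)} = d + 0 = d$)
$H{\left(F,z \right)} = \frac{1}{2 F}$ ($H{\left(F,z \right)} = \frac{1}{\left(F + 0\right) + F} = \frac{1}{F + F} = \frac{1}{2 F}$)
$-248 - 19 H{\left(-22,-14 \right)} = -248 - 19 \frac{1}{2 \left(-22\right)} = -248 - 19 \cdot \frac{1}{2} \left(- \frac{1}{22}\right) = -248 - - \frac{19}{44} = -248 + \frac{19}{44} = - \frac{10893}{44}$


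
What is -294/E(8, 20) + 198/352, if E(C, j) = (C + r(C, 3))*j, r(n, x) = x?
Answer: -681/880 ≈ -0.77386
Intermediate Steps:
E(C, j) = j*(3 + C) (E(C, j) = (C + 3)*j = (3 + C)*j = j*(3 + C))
-294/E(8, 20) + 198/352 = -294*1/(20*(3 + 8)) + 198/352 = -294/(20*11) + 198*(1/352) = -294/220 + 9/16 = -294*1/220 + 9/16 = -147/110 + 9/16 = -681/880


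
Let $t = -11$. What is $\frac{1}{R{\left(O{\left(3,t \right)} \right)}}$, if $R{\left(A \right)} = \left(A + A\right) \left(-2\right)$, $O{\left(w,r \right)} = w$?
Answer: $- \frac{1}{12} \approx -0.083333$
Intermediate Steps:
$R{\left(A \right)} = - 4 A$ ($R{\left(A \right)} = 2 A \left(-2\right) = - 4 A$)
$\frac{1}{R{\left(O{\left(3,t \right)} \right)}} = \frac{1}{\left(-4\right) 3} = \frac{1}{-12} = - \frac{1}{12}$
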